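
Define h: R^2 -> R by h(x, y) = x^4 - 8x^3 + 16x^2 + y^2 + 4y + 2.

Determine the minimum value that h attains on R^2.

h(x,y) separates as P(x) + Q(y) + 2, so its minimum is min P + min Q + 2.
P'(x) = 4x(x - 4)(x - 2) vanishes at x ∈ {0, 2, 4}; Q'(y) = 2y + 4 vanishes at y ∈ {-2}.
Local minima of P (where P''>0): P(0)=0, P(4)=0. Local minima of Q: Q(-2)=-4.
So the global minimum of h is P(0) + Q(-2) + 2 = 0 − 4 + 2 = -2, attained at (0, -2).

-2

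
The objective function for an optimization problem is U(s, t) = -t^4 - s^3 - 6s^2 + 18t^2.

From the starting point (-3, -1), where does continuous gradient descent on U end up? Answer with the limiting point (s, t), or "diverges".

(-4, 0)

U is separable, so gradient descent decouples: s follows -∂U/∂s, t follows -∂U/∂t.
∂U/∂s = -3s(s + 4); at s=-3 this is 9, so s decreases.
∂U/∂t = -4t(t - 3)(t + 3); at t=-1 this is -32, so t increases.
s converges to its nearest critical value -4 (a local min of the s-part); t converges to 0. The iterate converges to (-4, 0).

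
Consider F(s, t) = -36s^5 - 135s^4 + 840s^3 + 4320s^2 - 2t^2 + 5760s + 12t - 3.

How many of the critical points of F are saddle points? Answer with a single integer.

2

F separates as a function of s plus a function of t, so ∇F=0 decouples.
∂F/∂s = -180(s - 4)(s + 1)(s + 2)(s + 4) = 0 at s ∈ {-4, -2, -1, 4}; ∂F/∂t = -4(t - 3) = 0 at t ∈ {3}.
The Hessian is diagonal: diag(F_ss, F_tt). Second derivatives: F_ss(-4)=8640, F_ss(-2)=-2160, F_ss(-1)=2700, F_ss(4)=-43200; F_tt(3)=-4.
Saddle points occur where the two diagonal entries have opposite signs: (-4, 3), (-1, 3). Count: 2.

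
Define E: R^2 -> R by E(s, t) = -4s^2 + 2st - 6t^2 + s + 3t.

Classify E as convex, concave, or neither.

concave

E is quadratic, so its Hessian is the constant matrix H = [[-8, 2], [2, -12]].
det(H) = 92, tr(H) = -20.
det(H) > 0 and tr(H) < 0, so H is negative definite everywhere: concave.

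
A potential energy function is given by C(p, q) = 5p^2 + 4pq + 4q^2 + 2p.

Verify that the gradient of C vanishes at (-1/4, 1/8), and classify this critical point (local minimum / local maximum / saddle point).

local minimum

∇C = (10p + 4q + 2, 4p + 8q); substituting (-1/4, 1/8) gives ∇C = (0, 0), so (-1/4, 1/8) is indeed a critical point.
The Hessian of C is constant: H = [[10, 4], [4, 8]].
det(H) = 10·8 − 4² = 64.
det(H) > 0 and tr(H) = 18 > 0, so H is positive definite and the point is a local minimum.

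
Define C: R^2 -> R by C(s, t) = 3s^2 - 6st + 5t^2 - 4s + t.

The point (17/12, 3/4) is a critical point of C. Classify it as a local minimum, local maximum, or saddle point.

The Hessian of C is constant: H = [[6, -6], [-6, 10]].
det(H) = 6·10 − (-6)² = 24.
det(H) > 0 and tr(H) = 16 > 0, so H is positive definite and the point is a local minimum.

local minimum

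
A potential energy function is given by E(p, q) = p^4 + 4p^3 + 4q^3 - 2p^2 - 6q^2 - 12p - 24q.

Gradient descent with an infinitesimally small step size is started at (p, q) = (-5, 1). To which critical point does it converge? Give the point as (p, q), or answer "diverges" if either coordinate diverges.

E is separable, so gradient descent decouples: p follows -∂E/∂p, q follows -∂E/∂q.
∂E/∂p = 4(p - 1)(p + 1)(p + 3); at p=-5 this is -192, so p increases.
∂E/∂q = 12(q - 2)(q + 1); at q=1 this is -24, so q increases.
p converges to its nearest critical value -3 (a local min of the p-part); q converges to 2. The iterate converges to (-3, 2).

(-3, 2)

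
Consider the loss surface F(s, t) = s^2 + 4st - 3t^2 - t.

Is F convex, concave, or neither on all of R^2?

neither

F is quadratic, so its Hessian is the constant matrix H = [[2, 4], [4, -6]].
det(H) = -28, tr(H) = -4.
det(H) < 0, so H is indefinite: neither convex nor concave.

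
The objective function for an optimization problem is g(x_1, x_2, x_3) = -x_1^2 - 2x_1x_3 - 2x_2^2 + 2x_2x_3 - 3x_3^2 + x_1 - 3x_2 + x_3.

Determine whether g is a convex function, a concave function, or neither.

g is quadratic, so its Hessian is the constant matrix H = [[-2, 0, -2], [0, -4, 2], [-2, 2, -6]].
Leading principal minors: -2, 8, -24.
Signs alternate −, +, − ⇒ H ≺ 0 ⇒ concave.

concave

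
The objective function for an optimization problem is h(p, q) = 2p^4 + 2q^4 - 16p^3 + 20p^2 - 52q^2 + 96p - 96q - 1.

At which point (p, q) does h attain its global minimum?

(-1, 4)

h(p,q) separates as A(p) + B(q) − 1, so its minimum is min A + min B − 1.
A'(p) = 8(p - 4)(p - 3)(p + 1) vanishes at p ∈ {-1, 3, 4}; B'(q) = 8(q - 4)(q + 1)(q + 3) vanishes at q ∈ {-3, -1, 4}.
Local minima of A (where A''>0): A(-1)=-58, A(4)=192. Local minima of B: B(-3)=-18, B(4)=-704.
So the global minimum of h is A(-1) + B(4) − 1 = -58 − 704 − 1 = -763, attained at (-1, 4).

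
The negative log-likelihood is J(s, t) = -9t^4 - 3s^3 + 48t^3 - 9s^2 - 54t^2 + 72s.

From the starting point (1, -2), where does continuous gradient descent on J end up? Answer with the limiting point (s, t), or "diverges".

J is separable, so gradient descent decouples: s follows -∂J/∂s, t follows -∂J/∂t.
∂J/∂s = -9(s - 2)(s + 4); at s=1 this is 45, so s decreases.
∂J/∂t = -36t(t - 3)(t - 1); at t=-2 this is 1080, so t decreases.
The t-coordinate has no critical point in that direction and runs off to infinity.

diverges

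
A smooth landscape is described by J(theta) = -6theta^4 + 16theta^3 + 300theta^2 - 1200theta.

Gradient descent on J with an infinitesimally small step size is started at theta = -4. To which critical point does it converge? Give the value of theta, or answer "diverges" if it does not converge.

J'(theta) = -24(theta - 5)(theta - 2)(theta + 5), so J'(-4) = -1296.
Gradient descent moves in the -J' direction, i.e. theta is increasing.
The nearest critical point in that direction is theta = 2, where J'' = 504 > 0 (a local minimum). The iterate converges there.

2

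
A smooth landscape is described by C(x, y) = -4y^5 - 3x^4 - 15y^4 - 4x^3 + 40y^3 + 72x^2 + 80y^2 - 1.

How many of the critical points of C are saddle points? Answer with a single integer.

6

C separates as a function of x plus a function of y, so ∇C=0 decouples.
∂C/∂x = -12x(x - 3)(x + 4) = 0 at x ∈ {-4, 0, 3}; ∂C/∂y = -20y(y - 2)(y + 1)(y + 4) = 0 at y ∈ {-4, -1, 0, 2}.
The Hessian is diagonal: diag(C_xx, C_yy). Second derivatives: C_xx(-4)=-336, C_xx(0)=144, C_xx(3)=-252; C_yy(-4)=1440, C_yy(-1)=-180, C_yy(0)=160, C_yy(2)=-720.
Saddle points occur where the two diagonal entries have opposite signs: (-4, -4), (-4, 0), (0, -1), (0, 2), (3, -4), (3, 0). Count: 6.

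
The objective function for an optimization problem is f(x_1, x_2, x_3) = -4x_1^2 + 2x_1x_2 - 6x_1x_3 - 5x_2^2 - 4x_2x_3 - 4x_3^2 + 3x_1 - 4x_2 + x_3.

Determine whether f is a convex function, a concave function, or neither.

concave

f is quadratic, so its Hessian is the constant matrix H = [[-8, 2, -6], [2, -10, -4], [-6, -4, -8]].
Leading principal minors: -8, 76, -24.
Signs alternate −, +, − ⇒ H ≺ 0 ⇒ concave.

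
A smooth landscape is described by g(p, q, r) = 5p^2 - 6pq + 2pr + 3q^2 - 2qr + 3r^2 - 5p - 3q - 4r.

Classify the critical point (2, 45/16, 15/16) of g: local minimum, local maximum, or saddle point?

The Hessian is constant: H = [[10, -6, 2], [-6, 6, -2], [2, -2, 6]].
Leading principal minors: Δ₁ = 10, Δ₂ = 24, Δ₃ = 128.
All leading minors are positive, so H is positive definite: a local minimum.

local minimum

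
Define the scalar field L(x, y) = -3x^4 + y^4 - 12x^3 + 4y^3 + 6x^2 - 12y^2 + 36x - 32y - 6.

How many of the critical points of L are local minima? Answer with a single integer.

2

L separates as a function of x plus a function of y, so ∇L=0 decouples.
∂L/∂x = -12(x - 1)(x + 1)(x + 3) = 0 at x ∈ {-3, -1, 1}; ∂L/∂y = 4(y - 2)(y + 1)(y + 4) = 0 at y ∈ {-4, -1, 2}.
The Hessian is diagonal: diag(L_xx, L_yy). Second derivatives: L_xx(-3)=-96, L_xx(-1)=48, L_xx(1)=-96; L_yy(-4)=72, L_yy(-1)=-36, L_yy(2)=72.
Local minima occur where both diagonal entries positive: (-1, -4), (-1, 2). Count: 2.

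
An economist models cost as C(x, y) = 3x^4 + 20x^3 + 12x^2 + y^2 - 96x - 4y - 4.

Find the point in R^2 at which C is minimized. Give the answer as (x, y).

C(x,y) separates as P(x) + Q(y) − 4, so its minimum is min P + min Q − 4.
P'(x) = 12(x - 1)(x + 2)(x + 4) vanishes at x ∈ {-4, -2, 1}; Q'(y) = 2y - 4 vanishes at y ∈ {2}.
Local minima of P (where P''>0): P(-4)=64, P(1)=-61. Local minima of Q: Q(2)=-4.
So the global minimum of C is P(1) + Q(2) − 4 = -61 − 4 − 4 = -69, attained at (1, 2).

(1, 2)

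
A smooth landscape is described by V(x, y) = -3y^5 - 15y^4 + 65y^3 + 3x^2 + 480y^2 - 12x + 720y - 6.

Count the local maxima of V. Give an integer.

0

V separates as a function of x plus a function of y, so ∇V=0 decouples.
∂V/∂x = 6(x - 2) = 0 at x ∈ {2}; ∂V/∂y = -15(y - 4)(y + 1)(y + 3)(y + 4) = 0 at y ∈ {-4, -3, -1, 4}.
The Hessian is diagonal: diag(V_xx, V_yy). Second derivatives: V_xx(2)=6; V_yy(-4)=360, V_yy(-3)=-210, V_yy(-1)=450, V_yy(4)=-4200.
Local maxima occur where both diagonal entries negative: none. Count: 0.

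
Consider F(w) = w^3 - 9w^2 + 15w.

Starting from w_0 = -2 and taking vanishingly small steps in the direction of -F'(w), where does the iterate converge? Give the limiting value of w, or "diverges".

diverges

F'(w) = 3(w - 5)(w - 1), so F'(-2) = 63.
Gradient descent moves in the -F' direction, i.e. w is decreasing.
There is no critical point below w=-2, and F' keeps the same sign, so the iterate runs off to −∞.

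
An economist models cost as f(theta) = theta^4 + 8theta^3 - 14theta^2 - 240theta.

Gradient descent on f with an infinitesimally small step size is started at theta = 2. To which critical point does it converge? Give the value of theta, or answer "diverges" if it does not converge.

3

f'(theta) = 4(theta - 3)(theta + 4)(theta + 5), so f'(2) = -168.
Gradient descent moves in the -f' direction, i.e. theta is increasing.
The nearest critical point in that direction is theta = 3, where f'' = 224 > 0 (a local minimum). The iterate converges there.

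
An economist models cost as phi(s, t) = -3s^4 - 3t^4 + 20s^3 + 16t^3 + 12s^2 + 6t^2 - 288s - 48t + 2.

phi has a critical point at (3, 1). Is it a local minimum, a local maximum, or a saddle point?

local minimum

The mixed partial ∂²phi/∂s∂t is 0, so the Hessian at any point is diag(phi_ss, phi_tt) = diag(12(-3s^2 + 10s + 2), 12(-3t^2 + 8t + 1)).
At (3, 1): H = diag(60, 72).
Both eigenvalues are positive, so H is positive definite: a local minimum.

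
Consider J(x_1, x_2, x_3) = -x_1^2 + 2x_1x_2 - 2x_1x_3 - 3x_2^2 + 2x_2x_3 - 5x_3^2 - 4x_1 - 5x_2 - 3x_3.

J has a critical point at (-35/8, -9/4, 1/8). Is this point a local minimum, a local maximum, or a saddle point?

The Hessian is constant: H = [[-2, 2, -2], [2, -6, 2], [-2, 2, -10]].
Leading principal minors: Δ₁ = -2, Δ₂ = 8, Δ₃ = -64.
The minors alternate sign starting negative (−, +, −), so H is negative definite: a local maximum.

local maximum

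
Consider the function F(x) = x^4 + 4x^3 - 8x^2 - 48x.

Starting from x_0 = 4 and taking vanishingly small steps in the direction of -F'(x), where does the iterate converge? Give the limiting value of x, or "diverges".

2

F'(x) = 4(x - 2)(x + 2)(x + 3), so F'(4) = 336.
Gradient descent moves in the -F' direction, i.e. x is decreasing.
The nearest critical point in that direction is x = 2, where F'' = 80 > 0 (a local minimum). The iterate converges there.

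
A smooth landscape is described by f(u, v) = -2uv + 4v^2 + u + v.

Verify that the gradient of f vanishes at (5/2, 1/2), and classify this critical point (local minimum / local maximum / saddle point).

saddle point

∇f = (-2v + 1, -2u + 8v + 1); substituting (5/2, 1/2) gives ∇f = (0, 0), so (5/2, 1/2) is indeed a critical point.
The Hessian of f is constant: H = [[0, -2], [-2, 8]].
det(H) = 0·8 − (-2)² = -4.
Since det(H) < 0, H is indefinite and the critical point is a saddle point.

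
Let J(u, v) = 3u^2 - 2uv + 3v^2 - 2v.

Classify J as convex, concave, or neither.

convex

J is quadratic, so its Hessian is the constant matrix H = [[6, -2], [-2, 6]].
det(H) = 32, tr(H) = 12.
det(H) > 0 and tr(H) > 0, so H is positive definite everywhere: convex.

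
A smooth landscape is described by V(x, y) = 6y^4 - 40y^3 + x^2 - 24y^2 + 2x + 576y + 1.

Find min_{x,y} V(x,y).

V(x,y) separates as P(x) + Q(y) + 1, so its minimum is min P + min Q + 1.
P'(x) = 2x + 2 vanishes at x ∈ {-1}; Q'(y) = 24(y - 4)(y - 3)(y + 2) vanishes at y ∈ {-2, 3, 4}.
Local minima of P (where P''>0): P(-1)=-1. Local minima of Q: Q(-2)=-832, Q(4)=896.
So the global minimum of V is P(-1) + Q(-2) + 1 = -1 − 832 + 1 = -832, attained at (-1, -2).

-832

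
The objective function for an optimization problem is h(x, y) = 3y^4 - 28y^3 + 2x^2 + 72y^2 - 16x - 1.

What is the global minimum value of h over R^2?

h(x,y) separates as P(x) + Q(y) − 1, so its minimum is min P + min Q − 1.
P'(x) = 4x - 16 vanishes at x ∈ {4}; Q'(y) = 12y(y - 4)(y - 3) vanishes at y ∈ {0, 3, 4}.
Local minima of P (where P''>0): P(4)=-32. Local minima of Q: Q(0)=0, Q(4)=128.
So the global minimum of h is P(4) + Q(0) − 1 = -32 + 0 − 1 = -33, attained at (4, 0).

-33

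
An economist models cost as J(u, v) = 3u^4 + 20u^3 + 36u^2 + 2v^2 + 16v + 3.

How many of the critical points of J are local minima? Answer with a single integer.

2

J separates as a function of u plus a function of v, so ∇J=0 decouples.
∂J/∂u = 12u(u + 2)(u + 3) = 0 at u ∈ {-3, -2, 0}; ∂J/∂v = 4(v + 4) = 0 at v ∈ {-4}.
The Hessian is diagonal: diag(J_uu, J_vv). Second derivatives: J_uu(-3)=36, J_uu(-2)=-24, J_uu(0)=72; J_vv(-4)=4.
Local minima occur where both diagonal entries positive: (-3, -4), (0, -4). Count: 2.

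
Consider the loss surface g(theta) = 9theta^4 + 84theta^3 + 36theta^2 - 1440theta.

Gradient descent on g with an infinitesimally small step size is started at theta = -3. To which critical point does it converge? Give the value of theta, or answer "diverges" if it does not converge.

2

g'(theta) = 36(theta - 2)(theta + 4)(theta + 5), so g'(-3) = -360.
Gradient descent moves in the -g' direction, i.e. theta is increasing.
The nearest critical point in that direction is theta = 2, where g'' = 1512 > 0 (a local minimum). The iterate converges there.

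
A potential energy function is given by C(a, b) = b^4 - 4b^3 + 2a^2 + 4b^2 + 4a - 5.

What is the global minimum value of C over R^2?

-7

C(a,b) separates as P(a) + Q(b) − 5, so its minimum is min P + min Q − 5.
P'(a) = 4a + 4 vanishes at a ∈ {-1}; Q'(b) = 4b(b - 2)(b - 1) vanishes at b ∈ {0, 1, 2}.
Local minima of P (where P''>0): P(-1)=-2. Local minima of Q: Q(0)=0, Q(2)=0.
So the global minimum of C is P(-1) + Q(0) − 5 = -2 + 0 − 5 = -7, attained at (-1, 0).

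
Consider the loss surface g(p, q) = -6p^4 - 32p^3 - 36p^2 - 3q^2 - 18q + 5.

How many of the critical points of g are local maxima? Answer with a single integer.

g separates as a function of p plus a function of q, so ∇g=0 decouples.
∂g/∂p = -24p(p + 1)(p + 3) = 0 at p ∈ {-3, -1, 0}; ∂g/∂q = -6(q + 3) = 0 at q ∈ {-3}.
The Hessian is diagonal: diag(g_pp, g_qq). Second derivatives: g_pp(-3)=-144, g_pp(-1)=48, g_pp(0)=-72; g_qq(-3)=-6.
Local maxima occur where both diagonal entries negative: (-3, -3), (0, -3). Count: 2.

2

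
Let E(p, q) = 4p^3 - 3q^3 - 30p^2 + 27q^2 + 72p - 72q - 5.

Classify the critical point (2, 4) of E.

local maximum

The mixed partial ∂²E/∂p∂q is 0, so the Hessian at any point is diag(E_pp, E_qq) = diag(12(2p - 5), 18(-q + 3)).
At (2, 4): H = diag(-12, -18).
Both eigenvalues are negative, so H is negative definite: a local maximum.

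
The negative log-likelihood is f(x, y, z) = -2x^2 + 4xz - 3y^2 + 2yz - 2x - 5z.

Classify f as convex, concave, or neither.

f is quadratic, so its Hessian is the constant matrix H = [[-4, 0, 4], [0, -6, 2], [4, 2, 0]].
Leading principal minors: -4, 24, 112.
Neither pattern holds ⇒ H is indefinite ⇒ neither convex nor concave.

neither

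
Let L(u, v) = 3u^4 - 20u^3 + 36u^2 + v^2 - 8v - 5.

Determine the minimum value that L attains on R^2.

-21

L(u,v) separates as P(u) + Q(v) − 5, so its minimum is min P + min Q − 5.
P'(u) = 12u(u - 3)(u - 2) vanishes at u ∈ {0, 2, 3}; Q'(v) = 2v - 8 vanishes at v ∈ {4}.
Local minima of P (where P''>0): P(0)=0, P(3)=27. Local minima of Q: Q(4)=-16.
So the global minimum of L is P(0) + Q(4) − 5 = 0 − 16 − 5 = -21, attained at (0, 4).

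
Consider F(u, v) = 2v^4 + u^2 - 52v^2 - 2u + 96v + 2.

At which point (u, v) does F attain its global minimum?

F(u,v) separates as P(u) + Q(v) + 2, so its minimum is min P + min Q + 2.
P'(u) = 2u - 2 vanishes at u ∈ {1}; Q'(v) = 8(v - 3)(v - 1)(v + 4) vanishes at v ∈ {-4, 1, 3}.
Local minima of P (where P''>0): P(1)=-1. Local minima of Q: Q(-4)=-704, Q(3)=-18.
So the global minimum of F is P(1) + Q(-4) + 2 = -1 − 704 + 2 = -703, attained at (1, -4).

(1, -4)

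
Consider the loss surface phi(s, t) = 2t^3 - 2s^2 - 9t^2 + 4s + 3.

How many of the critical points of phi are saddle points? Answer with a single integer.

1

phi separates as a function of s plus a function of t, so ∇phi=0 decouples.
∂phi/∂s = -4(s - 1) = 0 at s ∈ {1}; ∂phi/∂t = 6t(t - 3) = 0 at t ∈ {0, 3}.
The Hessian is diagonal: diag(phi_ss, phi_tt). Second derivatives: phi_ss(1)=-4; phi_tt(0)=-18, phi_tt(3)=18.
Saddle points occur where the two diagonal entries have opposite signs: (1, 3). Count: 1.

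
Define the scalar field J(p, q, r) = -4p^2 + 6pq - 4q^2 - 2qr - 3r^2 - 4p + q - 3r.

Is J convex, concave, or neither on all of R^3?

concave

J is quadratic, so its Hessian is the constant matrix H = [[-8, 6, 0], [6, -8, -2], [0, -2, -6]].
Leading principal minors: -8, 28, -136.
Signs alternate −, +, − ⇒ H ≺ 0 ⇒ concave.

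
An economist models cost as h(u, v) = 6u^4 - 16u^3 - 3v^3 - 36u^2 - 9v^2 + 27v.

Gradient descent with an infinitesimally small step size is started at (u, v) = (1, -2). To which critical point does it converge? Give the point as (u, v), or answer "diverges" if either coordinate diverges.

(3, -3)

h is separable, so gradient descent decouples: u follows -∂h/∂u, v follows -∂h/∂v.
∂h/∂u = 24u(u - 3)(u + 1); at u=1 this is -96, so u increases.
∂h/∂v = -9(v - 1)(v + 3); at v=-2 this is 27, so v decreases.
u converges to its nearest critical value 3 (a local min of the u-part); v converges to -3. The iterate converges to (3, -3).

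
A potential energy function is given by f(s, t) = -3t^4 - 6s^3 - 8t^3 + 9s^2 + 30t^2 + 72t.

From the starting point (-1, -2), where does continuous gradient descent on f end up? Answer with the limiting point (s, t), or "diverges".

f is separable, so gradient descent decouples: s follows -∂f/∂s, t follows -∂f/∂t.
∂f/∂s = -18s(s - 1); at s=-1 this is -36, so s increases.
∂f/∂t = -12(t - 2)(t + 1)(t + 3); at t=-2 this is -48, so t increases.
s converges to its nearest critical value 0 (a local min of the s-part); t converges to -1. The iterate converges to (0, -1).

(0, -1)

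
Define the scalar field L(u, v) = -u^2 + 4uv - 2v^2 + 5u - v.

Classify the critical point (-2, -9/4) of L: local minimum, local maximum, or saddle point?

saddle point

The Hessian of L is constant: H = [[-2, 4], [4, -4]].
det(H) = (-2)·(-4) − 4² = -8.
Since det(H) < 0, H is indefinite and the critical point is a saddle point.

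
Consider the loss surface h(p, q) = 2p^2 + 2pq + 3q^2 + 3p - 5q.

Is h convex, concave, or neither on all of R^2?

convex

h is quadratic, so its Hessian is the constant matrix H = [[4, 2], [2, 6]].
det(H) = 20, tr(H) = 10.
det(H) > 0 and tr(H) > 0, so H is positive definite everywhere: convex.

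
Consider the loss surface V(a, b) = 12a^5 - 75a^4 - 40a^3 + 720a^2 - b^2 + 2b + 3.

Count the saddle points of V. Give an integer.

2

V separates as a function of a plus a function of b, so ∇V=0 decouples.
∂V/∂a = 60a(a - 4)(a - 3)(a + 2) = 0 at a ∈ {-2, 0, 3, 4}; ∂V/∂b = -2(b - 1) = 0 at b ∈ {1}.
The Hessian is diagonal: diag(V_aa, V_bb). Second derivatives: V_aa(-2)=-3600, V_aa(0)=1440, V_aa(3)=-900, V_aa(4)=1440; V_bb(1)=-2.
Saddle points occur where the two diagonal entries have opposite signs: (0, 1), (4, 1). Count: 2.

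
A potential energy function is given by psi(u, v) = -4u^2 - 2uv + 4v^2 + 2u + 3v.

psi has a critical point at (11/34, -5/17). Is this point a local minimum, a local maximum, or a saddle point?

saddle point

The Hessian of psi is constant: H = [[-8, -2], [-2, 8]].
det(H) = (-8)·8 − (-2)² = -68.
Since det(H) < 0, H is indefinite and the critical point is a saddle point.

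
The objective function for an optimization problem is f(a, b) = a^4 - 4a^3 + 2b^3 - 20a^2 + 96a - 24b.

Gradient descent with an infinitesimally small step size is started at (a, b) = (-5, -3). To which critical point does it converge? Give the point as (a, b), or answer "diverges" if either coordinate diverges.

f is separable, so gradient descent decouples: a follows -∂f/∂a, b follows -∂f/∂b.
∂f/∂a = 4(a - 4)(a - 2)(a + 3); at a=-5 this is -504, so a increases.
∂f/∂b = 6(b - 2)(b + 2); at b=-3 this is 30, so b decreases.
The b-coordinate has no critical point in that direction and runs off to infinity.

diverges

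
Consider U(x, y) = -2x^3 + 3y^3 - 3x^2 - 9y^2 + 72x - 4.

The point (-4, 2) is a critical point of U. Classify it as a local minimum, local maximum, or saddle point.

The mixed partial ∂²U/∂x∂y is 0, so the Hessian at any point is diag(U_xx, U_yy) = diag(-6(2x + 1), 18(y - 1)).
At (-4, 2): H = diag(42, 18).
Both eigenvalues are positive, so H is positive definite: a local minimum.

local minimum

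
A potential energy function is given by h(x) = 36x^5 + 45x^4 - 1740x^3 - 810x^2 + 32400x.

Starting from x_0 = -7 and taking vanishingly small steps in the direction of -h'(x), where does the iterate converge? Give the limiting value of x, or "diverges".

h'(x) = 180(x - 4)(x - 3)(x + 3)(x + 5), so h'(-7) = 158400.
Gradient descent moves in the -h' direction, i.e. x is decreasing.
There is no critical point below x=-7, and h' keeps the same sign, so the iterate runs off to −∞.

diverges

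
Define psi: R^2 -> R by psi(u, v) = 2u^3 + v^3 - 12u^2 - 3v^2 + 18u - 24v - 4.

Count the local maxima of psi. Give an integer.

psi separates as a function of u plus a function of v, so ∇psi=0 decouples.
∂psi/∂u = 6(u - 3)(u - 1) = 0 at u ∈ {1, 3}; ∂psi/∂v = 3(v - 4)(v + 2) = 0 at v ∈ {-2, 4}.
The Hessian is diagonal: diag(psi_uu, psi_vv). Second derivatives: psi_uu(1)=-12, psi_uu(3)=12; psi_vv(-2)=-18, psi_vv(4)=18.
Local maxima occur where both diagonal entries negative: (1, -2). Count: 1.

1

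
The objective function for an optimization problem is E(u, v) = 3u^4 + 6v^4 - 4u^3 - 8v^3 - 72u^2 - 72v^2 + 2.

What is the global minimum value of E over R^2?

-1016

E(u,v) separates as P(u) + Q(v) + 2, so its minimum is min P + min Q + 2.
P'(u) = 12u(u - 4)(u + 3) vanishes at u ∈ {-3, 0, 4}; Q'(v) = 24v(v - 3)(v + 2) vanishes at v ∈ {-2, 0, 3}.
Local minima of P (where P''>0): P(-3)=-297, P(4)=-640. Local minima of Q: Q(-2)=-128, Q(3)=-378.
So the global minimum of E is P(4) + Q(3) + 2 = -640 − 378 + 2 = -1016, attained at (4, 3).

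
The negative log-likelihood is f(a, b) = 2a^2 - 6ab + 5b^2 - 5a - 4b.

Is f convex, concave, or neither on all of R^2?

f is quadratic, so its Hessian is the constant matrix H = [[4, -6], [-6, 10]].
det(H) = 4, tr(H) = 14.
det(H) > 0 and tr(H) > 0, so H is positive definite everywhere: convex.

convex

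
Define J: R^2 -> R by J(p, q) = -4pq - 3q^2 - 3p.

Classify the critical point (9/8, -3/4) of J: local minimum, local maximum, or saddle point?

saddle point

The Hessian of J is constant: H = [[0, -4], [-4, -6]].
det(H) = 0·(-6) − (-4)² = -16.
Since det(H) < 0, H is indefinite and the critical point is a saddle point.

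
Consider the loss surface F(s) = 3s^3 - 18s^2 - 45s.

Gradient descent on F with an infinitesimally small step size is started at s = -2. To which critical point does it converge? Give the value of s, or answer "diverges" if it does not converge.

F'(s) = 9(s - 5)(s + 1), so F'(-2) = 63.
Gradient descent moves in the -F' direction, i.e. s is decreasing.
There is no critical point below s=-2, and F' keeps the same sign, so the iterate runs off to −∞.

diverges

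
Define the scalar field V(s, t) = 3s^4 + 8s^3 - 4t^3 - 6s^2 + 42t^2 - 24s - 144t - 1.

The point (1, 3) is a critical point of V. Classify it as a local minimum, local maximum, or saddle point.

local minimum

The mixed partial ∂²V/∂s∂t is 0, so the Hessian at any point is diag(V_ss, V_tt) = diag(12(3s^2 + 4s - 1), 12(-2t + 7)).
At (1, 3): H = diag(72, 12).
Both eigenvalues are positive, so H is positive definite: a local minimum.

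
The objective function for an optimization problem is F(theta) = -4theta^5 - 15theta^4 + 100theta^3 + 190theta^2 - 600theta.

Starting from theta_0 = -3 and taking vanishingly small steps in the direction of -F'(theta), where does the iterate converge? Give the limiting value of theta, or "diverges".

-5

F'(theta) = -20(theta - 3)(theta - 1)(theta + 2)(theta + 5), so F'(-3) = 960.
Gradient descent moves in the -F' direction, i.e. theta is decreasing.
The nearest critical point in that direction is theta = -5, where F'' = 2880 > 0 (a local minimum). The iterate converges there.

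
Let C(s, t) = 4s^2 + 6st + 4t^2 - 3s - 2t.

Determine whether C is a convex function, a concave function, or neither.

C is quadratic, so its Hessian is the constant matrix H = [[8, 6], [6, 8]].
det(H) = 28, tr(H) = 16.
det(H) > 0 and tr(H) > 0, so H is positive definite everywhere: convex.

convex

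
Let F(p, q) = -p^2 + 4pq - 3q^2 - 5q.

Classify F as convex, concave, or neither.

F is quadratic, so its Hessian is the constant matrix H = [[-2, 4], [4, -6]].
det(H) = -4, tr(H) = -8.
det(H) < 0, so H is indefinite: neither convex nor concave.

neither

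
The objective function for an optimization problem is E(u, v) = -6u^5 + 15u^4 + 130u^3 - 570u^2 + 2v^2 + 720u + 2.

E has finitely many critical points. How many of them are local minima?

E separates as a function of u plus a function of v, so ∇E=0 decouples.
∂E/∂u = -30(u - 3)(u - 2)(u - 1)(u + 4) = 0 at u ∈ {-4, 1, 2, 3}; ∂E/∂v = 4v = 0 at v ∈ {0}.
The Hessian is diagonal: diag(E_uu, E_vv). Second derivatives: E_uu(-4)=6300, E_uu(1)=-300, E_uu(2)=180, E_uu(3)=-420; E_vv(0)=4.
Local minima occur where both diagonal entries positive: (-4, 0), (2, 0). Count: 2.

2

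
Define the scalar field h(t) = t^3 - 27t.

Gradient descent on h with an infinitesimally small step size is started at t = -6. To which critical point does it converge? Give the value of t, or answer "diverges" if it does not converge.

diverges

h'(t) = 3(t - 3)(t + 3), so h'(-6) = 81.
Gradient descent moves in the -h' direction, i.e. t is decreasing.
There is no critical point below t=-6, and h' keeps the same sign, so the iterate runs off to −∞.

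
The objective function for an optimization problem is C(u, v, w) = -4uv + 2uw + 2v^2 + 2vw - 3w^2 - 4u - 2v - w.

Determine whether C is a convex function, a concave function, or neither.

C is quadratic, so its Hessian is the constant matrix H = [[0, -4, 2], [-4, 4, 2], [2, 2, -6]].
Leading principal minors: 0, -16, 48.
Neither pattern holds ⇒ H is indefinite ⇒ neither convex nor concave.

neither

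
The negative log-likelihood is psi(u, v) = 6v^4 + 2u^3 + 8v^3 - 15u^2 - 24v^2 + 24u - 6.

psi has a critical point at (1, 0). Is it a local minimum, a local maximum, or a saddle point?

local maximum

The mixed partial ∂²psi/∂u∂v is 0, so the Hessian at any point is diag(psi_uu, psi_vv) = diag(6(2u - 5), 24(3v^2 + 2v - 2)).
At (1, 0): H = diag(-18, -48).
Both eigenvalues are negative, so H is negative definite: a local maximum.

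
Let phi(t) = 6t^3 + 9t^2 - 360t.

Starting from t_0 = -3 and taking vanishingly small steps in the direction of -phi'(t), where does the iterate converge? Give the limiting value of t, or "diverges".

phi'(t) = 18(t - 4)(t + 5), so phi'(-3) = -252.
Gradient descent moves in the -phi' direction, i.e. t is increasing.
The nearest critical point in that direction is t = 4, where phi'' = 162 > 0 (a local minimum). The iterate converges there.

4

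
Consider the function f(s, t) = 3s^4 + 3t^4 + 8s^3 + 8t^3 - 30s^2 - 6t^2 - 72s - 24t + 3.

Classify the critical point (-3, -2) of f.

local minimum

The mixed partial ∂²f/∂s∂t is 0, so the Hessian at any point is diag(f_ss, f_tt) = diag(12(3s^2 + 4s - 5), 12(3t^2 + 4t - 1)).
At (-3, -2): H = diag(120, 36).
Both eigenvalues are positive, so H is positive definite: a local minimum.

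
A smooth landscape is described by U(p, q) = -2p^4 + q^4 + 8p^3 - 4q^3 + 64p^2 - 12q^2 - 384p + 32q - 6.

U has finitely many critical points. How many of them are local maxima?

U separates as a function of p plus a function of q, so ∇U=0 decouples.
∂U/∂p = -8(p - 4)(p - 3)(p + 4) = 0 at p ∈ {-4, 3, 4}; ∂U/∂q = 4(q - 4)(q - 1)(q + 2) = 0 at q ∈ {-2, 1, 4}.
The Hessian is diagonal: diag(U_pp, U_qq). Second derivatives: U_pp(-4)=-448, U_pp(3)=56, U_pp(4)=-64; U_qq(-2)=72, U_qq(1)=-36, U_qq(4)=72.
Local maxima occur where both diagonal entries negative: (-4, 1), (4, 1). Count: 2.

2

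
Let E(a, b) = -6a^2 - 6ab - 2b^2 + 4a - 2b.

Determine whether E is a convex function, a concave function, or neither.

E is quadratic, so its Hessian is the constant matrix H = [[-12, -6], [-6, -4]].
det(H) = 12, tr(H) = -16.
det(H) > 0 and tr(H) < 0, so H is negative definite everywhere: concave.

concave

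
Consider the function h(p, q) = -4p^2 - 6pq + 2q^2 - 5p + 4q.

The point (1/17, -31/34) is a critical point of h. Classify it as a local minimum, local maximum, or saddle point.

saddle point

The Hessian of h is constant: H = [[-8, -6], [-6, 4]].
det(H) = (-8)·4 − (-6)² = -68.
Since det(H) < 0, H is indefinite and the critical point is a saddle point.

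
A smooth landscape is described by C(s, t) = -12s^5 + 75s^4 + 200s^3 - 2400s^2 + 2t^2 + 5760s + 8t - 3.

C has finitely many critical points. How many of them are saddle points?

2

C separates as a function of s plus a function of t, so ∇C=0 decouples.
∂C/∂s = -60(s - 4)(s - 3)(s - 2)(s + 4) = 0 at s ∈ {-4, 2, 3, 4}; ∂C/∂t = 4(t + 2) = 0 at t ∈ {-2}.
The Hessian is diagonal: diag(C_ss, C_tt). Second derivatives: C_ss(-4)=20160, C_ss(2)=-720, C_ss(3)=420, C_ss(4)=-960; C_tt(-2)=4.
Saddle points occur where the two diagonal entries have opposite signs: (2, -2), (4, -2). Count: 2.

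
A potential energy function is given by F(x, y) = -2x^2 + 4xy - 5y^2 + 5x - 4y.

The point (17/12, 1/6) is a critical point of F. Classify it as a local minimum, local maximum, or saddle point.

The Hessian of F is constant: H = [[-4, 4], [4, -10]].
det(H) = (-4)·(-10) − 4² = 24.
det(H) > 0 and tr(H) = -14 < 0, so H is negative definite and the point is a local maximum.

local maximum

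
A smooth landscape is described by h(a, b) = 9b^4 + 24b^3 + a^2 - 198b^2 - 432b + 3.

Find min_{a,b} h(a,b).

-1698

h(a,b) separates as P(a) + Q(b) + 3, so its minimum is min P + min Q + 3.
P'(a) = 2a vanishes at a ∈ {0}; Q'(b) = 36(b - 3)(b + 1)(b + 4) vanishes at b ∈ {-4, -1, 3}.
Local minima of P (where P''>0): P(0)=0. Local minima of Q: Q(-4)=-672, Q(3)=-1701.
So the global minimum of h is P(0) + Q(3) + 3 = 0 − 1701 + 3 = -1698, attained at (0, 3).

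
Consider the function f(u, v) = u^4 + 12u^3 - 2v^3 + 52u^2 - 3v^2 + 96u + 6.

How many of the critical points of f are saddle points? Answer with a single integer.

3

f separates as a function of u plus a function of v, so ∇f=0 decouples.
∂f/∂u = 4(u + 2)(u + 3)(u + 4) = 0 at u ∈ {-4, -3, -2}; ∂f/∂v = -6v(v + 1) = 0 at v ∈ {-1, 0}.
The Hessian is diagonal: diag(f_uu, f_vv). Second derivatives: f_uu(-4)=8, f_uu(-3)=-4, f_uu(-2)=8; f_vv(-1)=6, f_vv(0)=-6.
Saddle points occur where the two diagonal entries have opposite signs: (-4, 0), (-3, -1), (-2, 0). Count: 3.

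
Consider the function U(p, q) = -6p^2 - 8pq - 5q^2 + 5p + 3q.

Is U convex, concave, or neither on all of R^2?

U is quadratic, so its Hessian is the constant matrix H = [[-12, -8], [-8, -10]].
det(H) = 56, tr(H) = -22.
det(H) > 0 and tr(H) < 0, so H is negative definite everywhere: concave.

concave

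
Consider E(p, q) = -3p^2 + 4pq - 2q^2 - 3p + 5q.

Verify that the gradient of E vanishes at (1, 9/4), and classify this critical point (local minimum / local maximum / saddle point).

∇E = (-6p + 4q - 3, 4p - 4q + 5); substituting (1, 9/4) gives ∇E = (0, 0), so (1, 9/4) is indeed a critical point.
The Hessian of E is constant: H = [[-6, 4], [4, -4]].
det(H) = (-6)·(-4) − 4² = 8.
det(H) > 0 and tr(H) = -10 < 0, so H is negative definite and the point is a local maximum.

local maximum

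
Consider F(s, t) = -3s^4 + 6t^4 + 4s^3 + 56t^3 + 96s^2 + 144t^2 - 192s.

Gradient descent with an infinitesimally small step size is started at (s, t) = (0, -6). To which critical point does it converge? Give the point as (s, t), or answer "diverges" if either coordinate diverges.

(1, -4)

F is separable, so gradient descent decouples: s follows -∂F/∂s, t follows -∂F/∂t.
∂F/∂s = -12(s - 4)(s - 1)(s + 4); at s=0 this is -192, so s increases.
∂F/∂t = 24t(t + 3)(t + 4); at t=-6 this is -864, so t increases.
s converges to its nearest critical value 1 (a local min of the s-part); t converges to -4. The iterate converges to (1, -4).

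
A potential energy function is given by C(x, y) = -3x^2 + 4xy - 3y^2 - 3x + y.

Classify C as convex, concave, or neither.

concave

C is quadratic, so its Hessian is the constant matrix H = [[-6, 4], [4, -6]].
det(H) = 20, tr(H) = -12.
det(H) > 0 and tr(H) < 0, so H is negative definite everywhere: concave.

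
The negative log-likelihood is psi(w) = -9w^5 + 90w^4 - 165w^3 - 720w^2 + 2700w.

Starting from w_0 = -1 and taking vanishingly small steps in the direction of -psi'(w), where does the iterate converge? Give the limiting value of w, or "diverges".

psi'(w) = -45(w - 5)(w - 3)(w - 2)(w + 2), so psi'(-1) = 3240.
Gradient descent moves in the -psi' direction, i.e. w is decreasing.
The nearest critical point in that direction is w = -2, where psi'' = 6300 > 0 (a local minimum). The iterate converges there.

-2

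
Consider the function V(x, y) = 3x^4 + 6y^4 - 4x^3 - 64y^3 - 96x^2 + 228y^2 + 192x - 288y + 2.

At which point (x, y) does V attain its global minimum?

(-4, 1)

V(x,y) separates as P(x) + Q(y) + 2, so its minimum is min P + min Q + 2.
P'(x) = 12(x - 4)(x - 1)(x + 4) vanishes at x ∈ {-4, 1, 4}; Q'(y) = 24(y - 4)(y - 3)(y - 1) vanishes at y ∈ {1, 3, 4}.
Local minima of P (where P''>0): P(-4)=-1280, P(4)=-256. Local minima of Q: Q(1)=-118, Q(4)=-64.
So the global minimum of V is P(-4) + Q(1) + 2 = -1280 − 118 + 2 = -1396, attained at (-4, 1).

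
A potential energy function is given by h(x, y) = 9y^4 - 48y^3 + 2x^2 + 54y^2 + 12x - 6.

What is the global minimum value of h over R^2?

h(x,y) separates as P(x) + Q(y) − 6, so its minimum is min P + min Q − 6.
P'(x) = 4x + 12 vanishes at x ∈ {-3}; Q'(y) = 36y(y - 3)(y - 1) vanishes at y ∈ {0, 1, 3}.
Local minima of P (where P''>0): P(-3)=-18. Local minima of Q: Q(0)=0, Q(3)=-81.
So the global minimum of h is P(-3) + Q(3) − 6 = -18 − 81 − 6 = -105, attained at (-3, 3).

-105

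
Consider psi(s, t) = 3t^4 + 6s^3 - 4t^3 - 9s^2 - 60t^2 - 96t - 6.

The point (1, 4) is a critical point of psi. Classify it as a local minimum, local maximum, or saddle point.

local minimum

The mixed partial ∂²psi/∂s∂t is 0, so the Hessian at any point is diag(psi_ss, psi_tt) = diag(18(2s - 1), 12(3t^2 - 2t - 10)).
At (1, 4): H = diag(18, 360).
Both eigenvalues are positive, so H is positive definite: a local minimum.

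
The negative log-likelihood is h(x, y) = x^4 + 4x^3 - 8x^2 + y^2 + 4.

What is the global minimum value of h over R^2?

-124

h(x,y) separates as P(x) + Q(y) + 4, so its minimum is min P + min Q + 4.
P'(x) = 4x(x - 1)(x + 4) vanishes at x ∈ {-4, 0, 1}; Q'(y) = 2y vanishes at y ∈ {0}.
Local minima of P (where P''>0): P(-4)=-128, P(1)=-3. Local minima of Q: Q(0)=0.
So the global minimum of h is P(-4) + Q(0) + 4 = -128 + 0 + 4 = -124, attained at (-4, 0).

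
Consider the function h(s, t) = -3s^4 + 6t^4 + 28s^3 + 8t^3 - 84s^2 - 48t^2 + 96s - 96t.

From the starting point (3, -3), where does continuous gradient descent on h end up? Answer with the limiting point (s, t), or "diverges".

(2, -2)

h is separable, so gradient descent decouples: s follows -∂h/∂s, t follows -∂h/∂t.
∂h/∂s = -12(s - 4)(s - 2)(s - 1); at s=3 this is 24, so s decreases.
∂h/∂t = 24(t - 2)(t + 1)(t + 2); at t=-3 this is -240, so t increases.
s converges to its nearest critical value 2 (a local min of the s-part); t converges to -2. The iterate converges to (2, -2).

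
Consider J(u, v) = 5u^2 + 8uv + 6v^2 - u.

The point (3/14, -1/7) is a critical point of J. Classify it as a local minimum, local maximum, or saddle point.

The Hessian of J is constant: H = [[10, 8], [8, 12]].
det(H) = 10·12 − 8² = 56.
det(H) > 0 and tr(H) = 22 > 0, so H is positive definite and the point is a local minimum.

local minimum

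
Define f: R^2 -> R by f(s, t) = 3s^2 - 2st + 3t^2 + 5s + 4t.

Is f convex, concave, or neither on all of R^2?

f is quadratic, so its Hessian is the constant matrix H = [[6, -2], [-2, 6]].
det(H) = 32, tr(H) = 12.
det(H) > 0 and tr(H) > 0, so H is positive definite everywhere: convex.

convex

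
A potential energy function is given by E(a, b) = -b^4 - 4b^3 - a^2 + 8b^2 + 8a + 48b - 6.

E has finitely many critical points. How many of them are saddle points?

E separates as a function of a plus a function of b, so ∇E=0 decouples.
∂E/∂a = -2(a - 4) = 0 at a ∈ {4}; ∂E/∂b = -4(b - 2)(b + 2)(b + 3) = 0 at b ∈ {-3, -2, 2}.
The Hessian is diagonal: diag(E_aa, E_bb). Second derivatives: E_aa(4)=-2; E_bb(-3)=-20, E_bb(-2)=16, E_bb(2)=-80.
Saddle points occur where the two diagonal entries have opposite signs: (4, -2). Count: 1.

1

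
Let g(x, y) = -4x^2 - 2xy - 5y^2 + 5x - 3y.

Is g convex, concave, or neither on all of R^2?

concave

g is quadratic, so its Hessian is the constant matrix H = [[-8, -2], [-2, -10]].
det(H) = 76, tr(H) = -18.
det(H) > 0 and tr(H) < 0, so H is negative definite everywhere: concave.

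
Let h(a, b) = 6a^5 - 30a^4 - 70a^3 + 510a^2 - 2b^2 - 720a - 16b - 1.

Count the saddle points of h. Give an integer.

2

h separates as a function of a plus a function of b, so ∇h=0 decouples.
∂h/∂a = 30(a - 4)(a - 2)(a - 1)(a + 3) = 0 at a ∈ {-3, 1, 2, 4}; ∂h/∂b = -4(b + 4) = 0 at b ∈ {-4}.
The Hessian is diagonal: diag(h_aa, h_bb). Second derivatives: h_aa(-3)=-4200, h_aa(1)=360, h_aa(2)=-300, h_aa(4)=1260; h_bb(-4)=-4.
Saddle points occur where the two diagonal entries have opposite signs: (1, -4), (4, -4). Count: 2.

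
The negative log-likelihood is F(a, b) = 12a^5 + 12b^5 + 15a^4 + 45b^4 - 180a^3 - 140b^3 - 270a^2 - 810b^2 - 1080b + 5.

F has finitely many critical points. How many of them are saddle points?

F separates as a function of a plus a function of b, so ∇F=0 decouples.
∂F/∂a = 60a(a - 3)(a + 1)(a + 3) = 0 at a ∈ {-3, -1, 0, 3}; ∂F/∂b = 60(b - 3)(b + 1)(b + 2)(b + 3) = 0 at b ∈ {-3, -2, -1, 3}.
The Hessian is diagonal: diag(F_aa, F_bb). Second derivatives: F_aa(-3)=-2160, F_aa(-1)=480, F_aa(0)=-540, F_aa(3)=4320; F_bb(-3)=-720, F_bb(-2)=300, F_bb(-1)=-480, F_bb(3)=7200.
Saddle points occur where the two diagonal entries have opposite signs: (-3, -2), (-3, 3), (-1, -3), (-1, -1), (0, -2), (0, 3), (3, -3), (3, -1). Count: 8.

8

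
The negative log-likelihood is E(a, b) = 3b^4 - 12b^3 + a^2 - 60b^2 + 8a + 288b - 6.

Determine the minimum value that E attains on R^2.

-859

E(a,b) separates as P(a) + Q(b) − 6, so its minimum is min P + min Q − 6.
P'(a) = 2a + 8 vanishes at a ∈ {-4}; Q'(b) = 12(b - 4)(b - 2)(b + 3) vanishes at b ∈ {-3, 2, 4}.
Local minima of P (where P''>0): P(-4)=-16. Local minima of Q: Q(-3)=-837, Q(4)=192.
So the global minimum of E is P(-4) + Q(-3) − 6 = -16 − 837 − 6 = -859, attained at (-4, -3).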